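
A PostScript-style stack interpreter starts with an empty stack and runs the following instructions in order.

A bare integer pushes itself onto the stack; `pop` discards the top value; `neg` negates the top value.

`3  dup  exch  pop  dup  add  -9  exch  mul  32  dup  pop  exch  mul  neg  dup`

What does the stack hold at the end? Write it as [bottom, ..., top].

[1728, 1728]

3    → [3]
dup  → [3, 3]
exch → [3, 3]
pop  → [3]
dup  → [3, 3]
add  → [6]
-9   → [6, -9]
exch → [-9, 6]
mul  → [-54]
32   → [-54, 32]
dup  → [-54, 32, 32]
pop  → [-54, 32]
exch → [32, -54]
mul  → [-1728]
neg  → [1728]
dup  → [1728, 1728]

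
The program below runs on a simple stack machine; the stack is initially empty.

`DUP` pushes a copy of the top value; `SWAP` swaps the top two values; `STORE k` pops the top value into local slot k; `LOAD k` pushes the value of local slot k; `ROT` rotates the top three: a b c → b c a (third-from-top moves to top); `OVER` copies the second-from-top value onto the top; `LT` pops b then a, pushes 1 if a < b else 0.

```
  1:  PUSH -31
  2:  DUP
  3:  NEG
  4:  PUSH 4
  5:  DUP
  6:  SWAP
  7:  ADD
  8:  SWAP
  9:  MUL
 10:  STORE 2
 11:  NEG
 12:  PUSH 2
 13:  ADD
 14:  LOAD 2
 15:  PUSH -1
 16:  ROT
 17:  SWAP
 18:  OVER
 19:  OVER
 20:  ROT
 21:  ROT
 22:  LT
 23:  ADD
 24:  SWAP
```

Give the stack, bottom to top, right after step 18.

PUSH -31  -31
DUP       -31 -31
NEG       -31 31
PUSH 4    -31 31 4
DUP       -31 31 4 4
SWAP      -31 31 4 4
ADD       -31 31 8
SWAP      -31 8 31
MUL       -31 248
STORE 2   -31
NEG       31
PUSH 2    31 2
ADD       33
LOAD 2    33 248
PUSH -1   33 248 -1
ROT       248 -1 33
SWAP      248 33 -1
OVER      248 33 -1 33

[248, 33, -1, 33]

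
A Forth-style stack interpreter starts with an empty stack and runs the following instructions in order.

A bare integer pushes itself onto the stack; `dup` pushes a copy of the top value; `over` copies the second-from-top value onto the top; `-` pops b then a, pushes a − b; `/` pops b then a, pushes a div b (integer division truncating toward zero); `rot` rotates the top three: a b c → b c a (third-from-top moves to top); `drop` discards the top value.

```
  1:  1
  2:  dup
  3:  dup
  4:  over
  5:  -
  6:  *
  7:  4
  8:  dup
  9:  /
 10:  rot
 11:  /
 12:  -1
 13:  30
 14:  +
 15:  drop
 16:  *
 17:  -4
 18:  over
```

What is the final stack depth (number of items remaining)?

3

1     [1]
dup   [1, 1]
dup   [1, 1, 1]
over  [1, 1, 1, 1]
-     [1, 1, 0]
*     [1, 0]
4     [1, 0, 4]
dup   [1, 0, 4, 4]
/     [1, 0, 1]
rot   [0, 1, 1]
/     [0, 1]
-1    [0, 1, -1]
30    [0, 1, -1, 30]
+     [0, 1, 29]
drop  [0, 1]
*     [0]
-4    [0, -4]
over  [0, -4, 0]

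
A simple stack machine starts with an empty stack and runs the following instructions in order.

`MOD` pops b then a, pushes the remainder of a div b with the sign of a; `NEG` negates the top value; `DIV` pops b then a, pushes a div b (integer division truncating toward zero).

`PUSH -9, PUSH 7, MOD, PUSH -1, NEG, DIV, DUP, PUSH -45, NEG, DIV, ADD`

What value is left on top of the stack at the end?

PUSH -9  -> [-9]
PUSH 7   -> [-9, 7]
MOD      -> [-2]
PUSH -1  -> [-2, -1]
NEG      -> [-2, 1]
DIV      -> [-2]
DUP      -> [-2, -2]
PUSH -45 -> [-2, -2, -45]
NEG      -> [-2, -2, 45]
DIV      -> [-2, 0]
ADD      -> [-2]

-2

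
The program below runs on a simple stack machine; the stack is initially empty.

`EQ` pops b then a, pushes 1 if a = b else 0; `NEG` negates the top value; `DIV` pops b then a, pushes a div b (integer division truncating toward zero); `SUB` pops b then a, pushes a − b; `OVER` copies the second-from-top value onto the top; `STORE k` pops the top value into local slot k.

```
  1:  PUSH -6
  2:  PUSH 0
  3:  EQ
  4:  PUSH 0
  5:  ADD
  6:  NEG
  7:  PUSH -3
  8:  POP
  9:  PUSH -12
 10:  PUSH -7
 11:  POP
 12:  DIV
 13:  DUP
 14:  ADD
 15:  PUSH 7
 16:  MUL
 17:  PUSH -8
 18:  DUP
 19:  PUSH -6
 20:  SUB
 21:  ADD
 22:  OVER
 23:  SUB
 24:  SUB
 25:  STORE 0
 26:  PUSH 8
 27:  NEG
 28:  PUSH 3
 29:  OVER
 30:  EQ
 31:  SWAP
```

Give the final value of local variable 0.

10

PUSH -6  : -6
PUSH 0   : -6 0
EQ       : 0
PUSH 0   : 0 0
ADD      : 0
NEG      : 0
PUSH -3  : 0 -3
POP      : 0
PUSH -12 : 0 -12
PUSH -7  : 0 -12 -7
POP      : 0 -12
DIV      : 0
DUP      : 0 0
ADD      : 0
PUSH 7   : 0 7
MUL      : 0
PUSH -8  : 0 -8
DUP      : 0 -8 -8
PUSH -6  : 0 -8 -8 -6
SUB      : 0 -8 -2
ADD      : 0 -10
OVER     : 0 -10 0
SUB      : 0 -10
SUB      : 10
STORE 0  : (empty)
PUSH 8   : 8
NEG      : -8
PUSH 3   : -8 3
OVER     : -8 3 -8
EQ       : -8 0
SWAP     : 0 -8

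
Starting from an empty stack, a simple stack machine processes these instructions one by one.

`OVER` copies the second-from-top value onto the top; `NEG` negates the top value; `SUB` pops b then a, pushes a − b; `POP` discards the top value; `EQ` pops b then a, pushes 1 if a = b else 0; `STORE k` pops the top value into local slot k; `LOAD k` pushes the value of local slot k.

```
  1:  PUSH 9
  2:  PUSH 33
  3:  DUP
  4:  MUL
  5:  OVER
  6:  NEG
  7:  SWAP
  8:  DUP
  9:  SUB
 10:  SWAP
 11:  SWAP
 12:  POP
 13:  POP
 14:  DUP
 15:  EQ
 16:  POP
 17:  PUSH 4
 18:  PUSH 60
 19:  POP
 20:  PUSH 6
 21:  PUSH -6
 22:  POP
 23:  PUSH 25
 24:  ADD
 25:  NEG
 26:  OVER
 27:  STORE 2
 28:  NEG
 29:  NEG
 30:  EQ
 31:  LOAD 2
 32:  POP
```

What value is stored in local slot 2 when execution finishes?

PUSH 9  → [9]
PUSH 33 → [9, 33]
DUP     → [9, 33, 33]
MUL     → [9, 1089]
OVER    → [9, 1089, 9]
NEG     → [9, 1089, -9]
SWAP    → [9, -9, 1089]
DUP     → [9, -9, 1089, 1089]
SUB     → [9, -9, 0]
SWAP    → [9, 0, -9]
SWAP    → [9, -9, 0]
POP     → [9, -9]
POP     → [9]
DUP     → [9, 9]
EQ      → [1]
POP     → []
PUSH 4  → [4]
PUSH 60 → [4, 60]
POP     → [4]
PUSH 6  → [4, 6]
PUSH -6 → [4, 6, -6]
POP     → [4, 6]
PUSH 25 → [4, 6, 25]
ADD     → [4, 31]
NEG     → [4, -31]
OVER    → [4, -31, 4]
STORE 2 → [4, -31]
NEG     → [4, 31]
NEG     → [4, -31]
EQ      → [0]
LOAD 2  → [0, 4]
POP     → [0]

4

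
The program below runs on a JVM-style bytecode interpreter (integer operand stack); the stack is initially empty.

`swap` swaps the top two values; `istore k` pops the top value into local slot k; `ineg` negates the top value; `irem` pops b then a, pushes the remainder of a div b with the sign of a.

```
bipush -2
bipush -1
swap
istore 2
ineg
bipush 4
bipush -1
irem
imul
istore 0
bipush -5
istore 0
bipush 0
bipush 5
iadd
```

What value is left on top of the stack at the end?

bipush -2 : [-2]
bipush -1 : [-2, -1]
swap      : [-1, -2]
istore 2  : [-1]
ineg      : [1]
bipush 4  : [1, 4]
bipush -1 : [1, 4, -1]
irem      : [1, 0]
imul      : [0]
istore 0  : []
bipush -5 : [-5]
istore 0  : []
bipush 0  : [0]
bipush 5  : [0, 5]
iadd      : [5]

5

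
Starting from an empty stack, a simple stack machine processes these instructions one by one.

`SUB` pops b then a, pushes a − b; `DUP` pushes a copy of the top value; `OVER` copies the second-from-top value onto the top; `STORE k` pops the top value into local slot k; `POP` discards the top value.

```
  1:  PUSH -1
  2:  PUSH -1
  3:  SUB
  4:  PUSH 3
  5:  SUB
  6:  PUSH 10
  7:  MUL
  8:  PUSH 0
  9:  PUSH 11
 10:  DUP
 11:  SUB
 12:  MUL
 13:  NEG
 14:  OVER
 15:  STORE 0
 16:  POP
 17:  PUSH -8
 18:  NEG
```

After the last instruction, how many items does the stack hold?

2

PUSH -1 → [-1]
PUSH -1 → [-1, -1]
SUB     → [0]
PUSH 3  → [0, 3]
SUB     → [-3]
PUSH 10 → [-3, 10]
MUL     → [-30]
PUSH 0  → [-30, 0]
PUSH 11 → [-30, 0, 11]
DUP     → [-30, 0, 11, 11]
SUB     → [-30, 0, 0]
MUL     → [-30, 0]
NEG     → [-30, 0]
OVER    → [-30, 0, -30]
STORE 0 → [-30, 0]
POP     → [-30]
PUSH -8 → [-30, -8]
NEG     → [-30, 8]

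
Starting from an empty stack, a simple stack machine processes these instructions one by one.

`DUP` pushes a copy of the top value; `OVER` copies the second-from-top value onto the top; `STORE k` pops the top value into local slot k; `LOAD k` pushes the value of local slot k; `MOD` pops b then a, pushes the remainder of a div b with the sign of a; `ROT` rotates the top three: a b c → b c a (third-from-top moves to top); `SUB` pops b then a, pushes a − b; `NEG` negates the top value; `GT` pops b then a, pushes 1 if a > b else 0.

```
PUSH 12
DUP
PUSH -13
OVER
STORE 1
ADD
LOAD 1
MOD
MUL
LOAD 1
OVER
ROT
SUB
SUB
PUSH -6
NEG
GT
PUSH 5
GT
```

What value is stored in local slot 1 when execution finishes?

PUSH 12  -> 12
DUP      -> 12 12
PUSH -13 -> 12 12 -13
OVER     -> 12 12 -13 12
STORE 1  -> 12 12 -13
ADD      -> 12 -1
LOAD 1   -> 12 -1 12
MOD      -> 12 -1
MUL      -> -12
LOAD 1   -> -12 12
OVER     -> -12 12 -12
ROT      -> 12 -12 -12
SUB      -> 12 0
SUB      -> 12
PUSH -6  -> 12 -6
NEG      -> 12 6
GT       -> 1
PUSH 5   -> 1 5
GT       -> 0

12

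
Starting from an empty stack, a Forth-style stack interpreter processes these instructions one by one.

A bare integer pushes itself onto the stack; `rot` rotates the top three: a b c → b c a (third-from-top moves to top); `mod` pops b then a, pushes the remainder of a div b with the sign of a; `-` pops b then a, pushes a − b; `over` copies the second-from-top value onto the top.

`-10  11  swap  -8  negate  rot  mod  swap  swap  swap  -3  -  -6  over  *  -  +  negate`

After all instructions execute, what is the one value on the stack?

41

-10     -10
11      -10 11
swap    11 -10
-8      11 -10 -8
negate  11 -10 8
rot     -10 8 11
mod     -10 8
swap    8 -10
swap    -10 8
swap    8 -10
-3      8 -10 -3
-       8 -7
-6      8 -7 -6
over    8 -7 -6 -7
*       8 -7 42
-       8 -49
+       -41
negate  41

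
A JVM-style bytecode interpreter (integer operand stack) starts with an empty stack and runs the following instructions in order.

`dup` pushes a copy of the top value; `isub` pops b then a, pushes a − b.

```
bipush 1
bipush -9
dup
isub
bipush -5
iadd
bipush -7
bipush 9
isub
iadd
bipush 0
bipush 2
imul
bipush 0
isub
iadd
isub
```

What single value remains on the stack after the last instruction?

bipush 1   [1]
bipush -9  [1, -9]
dup        [1, -9, -9]
isub       [1, 0]
bipush -5  [1, 0, -5]
iadd       [1, -5]
bipush -7  [1, -5, -7]
bipush 9   [1, -5, -7, 9]
isub       [1, -5, -16]
iadd       [1, -21]
bipush 0   [1, -21, 0]
bipush 2   [1, -21, 0, 2]
imul       [1, -21, 0]
bipush 0   [1, -21, 0, 0]
isub       [1, -21, 0]
iadd       [1, -21]
isub       [22]

22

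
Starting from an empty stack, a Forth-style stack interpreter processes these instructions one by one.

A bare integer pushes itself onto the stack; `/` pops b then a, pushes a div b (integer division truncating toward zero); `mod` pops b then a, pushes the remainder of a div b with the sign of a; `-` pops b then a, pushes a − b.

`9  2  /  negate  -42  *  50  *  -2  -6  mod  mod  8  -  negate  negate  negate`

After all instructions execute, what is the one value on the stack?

9       [9]
2       [9, 2]
/       [4]
negate  [-4]
-42     [-4, -42]
*       [168]
50      [168, 50]
*       [8400]
-2      [8400, -2]
-6      [8400, -2, -6]
mod     [8400, -2]
mod     [0]
8       [0, 8]
-       [-8]
negate  [8]
negate  [-8]
negate  [8]

8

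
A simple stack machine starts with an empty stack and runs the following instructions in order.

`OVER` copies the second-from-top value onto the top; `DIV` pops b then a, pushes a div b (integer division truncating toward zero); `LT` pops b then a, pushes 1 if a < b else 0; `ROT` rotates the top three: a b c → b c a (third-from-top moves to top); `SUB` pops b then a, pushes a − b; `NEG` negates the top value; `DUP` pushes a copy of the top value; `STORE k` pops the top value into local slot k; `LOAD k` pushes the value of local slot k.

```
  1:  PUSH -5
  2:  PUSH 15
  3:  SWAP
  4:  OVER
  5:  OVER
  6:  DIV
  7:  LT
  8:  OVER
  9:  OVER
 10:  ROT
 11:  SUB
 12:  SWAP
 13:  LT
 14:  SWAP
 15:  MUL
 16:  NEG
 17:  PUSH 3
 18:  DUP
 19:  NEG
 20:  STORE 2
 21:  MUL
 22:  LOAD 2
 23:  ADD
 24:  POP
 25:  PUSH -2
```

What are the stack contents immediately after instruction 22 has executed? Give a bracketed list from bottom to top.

PUSH -5 : -5
PUSH 15 : -5 15
SWAP    : 15 -5
OVER    : 15 -5 15
OVER    : 15 -5 15 -5
DIV     : 15 -5 -3
LT      : 15 1
OVER    : 15 1 15
OVER    : 15 1 15 1
ROT     : 15 15 1 1
SUB     : 15 15 0
SWAP    : 15 0 15
LT      : 15 1
SWAP    : 1 15
MUL     : 15
NEG     : -15
PUSH 3  : -15 3
DUP     : -15 3 3
NEG     : -15 3 -3
STORE 2 : -15 3
MUL     : -45
LOAD 2  : -45 -3

[-45, -3]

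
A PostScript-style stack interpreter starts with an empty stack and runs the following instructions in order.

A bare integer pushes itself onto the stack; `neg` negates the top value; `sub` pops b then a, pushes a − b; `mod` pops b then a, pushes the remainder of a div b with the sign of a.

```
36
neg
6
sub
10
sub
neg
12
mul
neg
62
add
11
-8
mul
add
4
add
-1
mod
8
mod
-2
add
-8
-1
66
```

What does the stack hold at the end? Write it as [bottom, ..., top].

[-2, -8, -1, 66]

36  : 36
neg : -36
6   : -36 6
sub : -42
10  : -42 10
sub : -52
neg : 52
12  : 52 12
mul : 624
neg : -624
62  : -624 62
add : -562
11  : -562 11
-8  : -562 11 -8
mul : -562 -88
add : -650
4   : -650 4
add : -646
-1  : -646 -1
mod : 0
8   : 0 8
mod : 0
-2  : 0 -2
add : -2
-8  : -2 -8
-1  : -2 -8 -1
66  : -2 -8 -1 66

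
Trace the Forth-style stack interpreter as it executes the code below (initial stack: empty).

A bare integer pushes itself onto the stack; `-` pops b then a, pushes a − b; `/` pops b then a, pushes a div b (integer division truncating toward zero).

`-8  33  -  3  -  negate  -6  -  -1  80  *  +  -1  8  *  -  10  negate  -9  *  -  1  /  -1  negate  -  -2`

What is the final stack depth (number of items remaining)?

-8     : -8
33     : -8 33
-      : -41
3      : -41 3
-      : -44
negate : 44
-6     : 44 -6
-      : 50
-1     : 50 -1
80     : 50 -1 80
*      : 50 -80
+      : -30
-1     : -30 -1
8      : -30 -1 8
*      : -30 -8
-      : -22
10     : -22 10
negate : -22 -10
-9     : -22 -10 -9
*      : -22 90
-      : -112
1      : -112 1
/      : -112
-1     : -112 -1
negate : -112 1
-      : -113
-2     : -113 -2

2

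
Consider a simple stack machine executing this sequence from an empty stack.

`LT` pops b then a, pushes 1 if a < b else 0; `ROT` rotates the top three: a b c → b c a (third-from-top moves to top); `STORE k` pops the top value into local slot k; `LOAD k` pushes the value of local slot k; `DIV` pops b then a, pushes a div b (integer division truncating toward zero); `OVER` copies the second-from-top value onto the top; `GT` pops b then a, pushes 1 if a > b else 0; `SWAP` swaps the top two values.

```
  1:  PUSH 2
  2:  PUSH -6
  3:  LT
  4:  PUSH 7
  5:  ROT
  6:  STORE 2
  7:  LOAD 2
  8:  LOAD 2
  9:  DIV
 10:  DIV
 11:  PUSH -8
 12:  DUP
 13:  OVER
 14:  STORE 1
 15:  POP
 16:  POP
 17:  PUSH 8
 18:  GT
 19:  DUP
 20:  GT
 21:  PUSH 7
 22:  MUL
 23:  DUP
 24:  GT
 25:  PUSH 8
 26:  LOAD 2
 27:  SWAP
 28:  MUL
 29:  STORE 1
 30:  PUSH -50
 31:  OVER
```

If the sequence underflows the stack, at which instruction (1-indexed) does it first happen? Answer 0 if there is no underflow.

5

PUSH 2   2
PUSH -6  2 -6
LT       0
PUSH 7   0 7
ROT  — needs 3 operands, stack has 2 → underflow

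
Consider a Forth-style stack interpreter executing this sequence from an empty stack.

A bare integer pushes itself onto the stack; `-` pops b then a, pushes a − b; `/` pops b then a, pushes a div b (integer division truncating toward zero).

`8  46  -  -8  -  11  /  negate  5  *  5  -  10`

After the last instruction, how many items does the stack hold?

8      -> [8]
46     -> [8, 46]
-      -> [-38]
-8     -> [-38, -8]
-      -> [-30]
11     -> [-30, 11]
/      -> [-2]
negate -> [2]
5      -> [2, 5]
*      -> [10]
5      -> [10, 5]
-      -> [5]
10     -> [5, 10]

2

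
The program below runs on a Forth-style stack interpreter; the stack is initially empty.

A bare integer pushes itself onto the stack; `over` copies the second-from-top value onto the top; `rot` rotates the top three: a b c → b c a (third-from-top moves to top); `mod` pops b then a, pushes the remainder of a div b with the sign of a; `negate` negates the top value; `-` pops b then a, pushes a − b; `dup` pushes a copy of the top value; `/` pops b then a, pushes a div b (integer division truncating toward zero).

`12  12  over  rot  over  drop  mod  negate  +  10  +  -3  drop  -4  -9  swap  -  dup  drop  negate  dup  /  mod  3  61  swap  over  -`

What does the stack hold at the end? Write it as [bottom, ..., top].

[0, 61, -58]

12     : 12
12     : 12 12
over   : 12 12 12
rot    : 12 12 12
over   : 12 12 12 12
drop   : 12 12 12
mod    : 12 0
negate : 12 0
+      : 12
10     : 12 10
+      : 22
-3     : 22 -3
drop   : 22
-4     : 22 -4
-9     : 22 -4 -9
swap   : 22 -9 -4
-      : 22 -5
dup    : 22 -5 -5
drop   : 22 -5
negate : 22 5
dup    : 22 5 5
/      : 22 1
mod    : 0
3      : 0 3
61     : 0 3 61
swap   : 0 61 3
over   : 0 61 3 61
-      : 0 61 -58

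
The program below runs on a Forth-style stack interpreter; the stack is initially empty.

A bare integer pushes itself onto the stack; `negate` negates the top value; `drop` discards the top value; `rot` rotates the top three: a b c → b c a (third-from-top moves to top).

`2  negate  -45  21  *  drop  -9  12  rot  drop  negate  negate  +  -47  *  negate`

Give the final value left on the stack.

2       [2]
negate  [-2]
-45     [-2, -45]
21      [-2, -45, 21]
*       [-2, -945]
drop    [-2]
-9      [-2, -9]
12      [-2, -9, 12]
rot     [-9, 12, -2]
drop    [-9, 12]
negate  [-9, -12]
negate  [-9, 12]
+       [3]
-47     [3, -47]
*       [-141]
negate  [141]

141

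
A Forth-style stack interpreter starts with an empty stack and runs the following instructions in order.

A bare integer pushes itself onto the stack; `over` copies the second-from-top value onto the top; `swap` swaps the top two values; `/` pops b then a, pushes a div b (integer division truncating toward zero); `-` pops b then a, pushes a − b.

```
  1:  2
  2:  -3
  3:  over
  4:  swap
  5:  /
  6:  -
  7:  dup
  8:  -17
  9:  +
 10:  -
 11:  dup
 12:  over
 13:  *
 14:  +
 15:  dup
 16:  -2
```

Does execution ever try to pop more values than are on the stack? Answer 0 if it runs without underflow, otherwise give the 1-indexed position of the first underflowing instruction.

2    → [2]
-3   → [2, -3]
over → [2, -3, 2]
swap → [2, 2, -3]
/    → [2, 0]
-    → [2]
dup  → [2, 2]
-17  → [2, 2, -17]
+    → [2, -15]
-    → [17]
dup  → [17, 17]
over → [17, 17, 17]
*    → [17, 289]
+    → [306]
dup  → [306, 306]
-2   → [306, 306, -2]

0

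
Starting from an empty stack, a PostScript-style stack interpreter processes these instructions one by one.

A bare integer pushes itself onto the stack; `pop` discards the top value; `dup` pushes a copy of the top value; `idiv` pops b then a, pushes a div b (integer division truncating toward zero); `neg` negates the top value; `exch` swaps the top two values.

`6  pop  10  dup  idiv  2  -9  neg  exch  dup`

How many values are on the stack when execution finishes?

6    → 6
pop  → (empty)
10   → 10
dup  → 10 10
idiv → 1
2    → 1 2
-9   → 1 2 -9
neg  → 1 2 9
exch → 1 9 2
dup  → 1 9 2 2

4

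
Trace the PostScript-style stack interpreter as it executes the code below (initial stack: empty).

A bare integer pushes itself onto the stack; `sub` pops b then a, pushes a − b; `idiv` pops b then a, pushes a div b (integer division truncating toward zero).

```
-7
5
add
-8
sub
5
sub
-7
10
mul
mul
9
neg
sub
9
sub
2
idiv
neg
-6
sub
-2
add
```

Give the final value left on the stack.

-7    [-7]
5     [-7, 5]
add   [-2]
-8    [-2, -8]
sub   [6]
5     [6, 5]
sub   [1]
-7    [1, -7]
10    [1, -7, 10]
mul   [1, -70]
mul   [-70]
9     [-70, 9]
neg   [-70, -9]
sub   [-61]
9     [-61, 9]
sub   [-70]
2     [-70, 2]
idiv  [-35]
neg   [35]
-6    [35, -6]
sub   [41]
-2    [41, -2]
add   [39]

39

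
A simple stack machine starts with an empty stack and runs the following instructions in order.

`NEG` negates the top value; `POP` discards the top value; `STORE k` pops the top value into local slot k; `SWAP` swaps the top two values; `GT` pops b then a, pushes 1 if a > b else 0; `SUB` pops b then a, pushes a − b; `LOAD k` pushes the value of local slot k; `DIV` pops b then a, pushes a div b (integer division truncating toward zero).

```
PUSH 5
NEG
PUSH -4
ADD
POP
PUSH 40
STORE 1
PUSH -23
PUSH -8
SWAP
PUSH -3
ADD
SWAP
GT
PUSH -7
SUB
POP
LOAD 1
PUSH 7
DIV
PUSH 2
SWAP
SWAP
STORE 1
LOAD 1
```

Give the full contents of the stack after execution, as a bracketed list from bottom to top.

PUSH 5   : [5]
NEG      : [-5]
PUSH -4  : [-5, -4]
ADD      : [-9]
POP      : []
PUSH 40  : [40]
STORE 1  : []
PUSH -23 : [-23]
PUSH -8  : [-23, -8]
SWAP     : [-8, -23]
PUSH -3  : [-8, -23, -3]
ADD      : [-8, -26]
SWAP     : [-26, -8]
GT       : [0]
PUSH -7  : [0, -7]
SUB      : [7]
POP      : []
LOAD 1   : [40]
PUSH 7   : [40, 7]
DIV      : [5]
PUSH 2   : [5, 2]
SWAP     : [2, 5]
SWAP     : [5, 2]
STORE 1  : [5]
LOAD 1   : [5, 2]

[5, 2]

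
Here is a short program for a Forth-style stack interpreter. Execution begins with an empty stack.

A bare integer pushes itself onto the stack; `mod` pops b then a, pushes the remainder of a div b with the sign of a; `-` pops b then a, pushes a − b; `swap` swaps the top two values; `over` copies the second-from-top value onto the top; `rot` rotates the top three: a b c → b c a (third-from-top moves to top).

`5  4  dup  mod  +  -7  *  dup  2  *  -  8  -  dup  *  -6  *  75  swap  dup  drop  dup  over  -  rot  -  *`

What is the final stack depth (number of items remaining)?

5     [5]
4     [5, 4]
dup   [5, 4, 4]
mod   [5, 0]
+     [5]
-7    [5, -7]
*     [-35]
dup   [-35, -35]
2     [-35, -35, 2]
*     [-35, -70]
-     [35]
8     [35, 8]
-     [27]
dup   [27, 27]
*     [729]
-6    [729, -6]
*     [-4374]
75    [-4374, 75]
swap  [75, -4374]
dup   [75, -4374, -4374]
drop  [75, -4374]
dup   [75, -4374, -4374]
over  [75, -4374, -4374, -4374]
-     [75, -4374, 0]
rot   [-4374, 0, 75]
-     [-4374, -75]
*     [328050]

1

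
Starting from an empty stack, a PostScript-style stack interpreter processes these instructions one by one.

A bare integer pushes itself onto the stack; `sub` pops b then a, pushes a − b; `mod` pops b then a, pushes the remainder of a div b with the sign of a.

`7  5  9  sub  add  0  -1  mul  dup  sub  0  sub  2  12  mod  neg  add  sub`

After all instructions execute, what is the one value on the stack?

7   -> [7]
5   -> [7, 5]
9   -> [7, 5, 9]
sub -> [7, -4]
add -> [3]
0   -> [3, 0]
-1  -> [3, 0, -1]
mul -> [3, 0]
dup -> [3, 0, 0]
sub -> [3, 0]
0   -> [3, 0, 0]
sub -> [3, 0]
2   -> [3, 0, 2]
12  -> [3, 0, 2, 12]
mod -> [3, 0, 2]
neg -> [3, 0, -2]
add -> [3, -2]
sub -> [5]

5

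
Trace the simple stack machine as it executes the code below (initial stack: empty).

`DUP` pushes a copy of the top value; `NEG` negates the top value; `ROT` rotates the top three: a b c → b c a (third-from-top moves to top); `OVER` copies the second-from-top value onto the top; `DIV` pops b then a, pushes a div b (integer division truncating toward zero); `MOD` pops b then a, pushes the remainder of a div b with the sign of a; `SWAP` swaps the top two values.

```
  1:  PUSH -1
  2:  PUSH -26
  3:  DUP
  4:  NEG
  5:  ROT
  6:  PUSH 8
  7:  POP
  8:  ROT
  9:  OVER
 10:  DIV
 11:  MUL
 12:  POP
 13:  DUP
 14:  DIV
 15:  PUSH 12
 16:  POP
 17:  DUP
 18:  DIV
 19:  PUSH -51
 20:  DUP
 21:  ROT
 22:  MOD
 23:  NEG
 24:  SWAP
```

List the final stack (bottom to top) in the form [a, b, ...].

[0, -51]

PUSH -1  → -1
PUSH -26 → -1 -26
DUP      → -1 -26 -26
NEG      → -1 -26 26
ROT      → -26 26 -1
PUSH 8   → -26 26 -1 8
POP      → -26 26 -1
ROT      → 26 -1 -26
OVER     → 26 -1 -26 -1
DIV      → 26 -1 26
MUL      → 26 -26
POP      → 26
DUP      → 26 26
DIV      → 1
PUSH 12  → 1 12
POP      → 1
DUP      → 1 1
DIV      → 1
PUSH -51 → 1 -51
DUP      → 1 -51 -51
ROT      → -51 -51 1
MOD      → -51 0
NEG      → -51 0
SWAP     → 0 -51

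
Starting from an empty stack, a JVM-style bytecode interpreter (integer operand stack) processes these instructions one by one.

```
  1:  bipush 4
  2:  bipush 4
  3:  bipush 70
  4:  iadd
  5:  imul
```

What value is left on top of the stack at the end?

bipush 4   [4]
bipush 4   [4, 4]
bipush 70  [4, 4, 70]
iadd       [4, 74]
imul       [296]

296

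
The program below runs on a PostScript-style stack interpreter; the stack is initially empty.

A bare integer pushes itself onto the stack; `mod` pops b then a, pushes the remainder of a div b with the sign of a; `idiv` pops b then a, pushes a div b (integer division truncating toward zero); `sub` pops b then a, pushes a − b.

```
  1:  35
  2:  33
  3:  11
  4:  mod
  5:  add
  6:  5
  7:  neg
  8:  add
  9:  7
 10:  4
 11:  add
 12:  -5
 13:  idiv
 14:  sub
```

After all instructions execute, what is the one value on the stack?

35   → 35
33   → 35 33
11   → 35 33 11
mod  → 35 0
add  → 35
5    → 35 5
neg  → 35 -5
add  → 30
7    → 30 7
4    → 30 7 4
add  → 30 11
-5   → 30 11 -5
idiv → 30 -2
sub  → 32

32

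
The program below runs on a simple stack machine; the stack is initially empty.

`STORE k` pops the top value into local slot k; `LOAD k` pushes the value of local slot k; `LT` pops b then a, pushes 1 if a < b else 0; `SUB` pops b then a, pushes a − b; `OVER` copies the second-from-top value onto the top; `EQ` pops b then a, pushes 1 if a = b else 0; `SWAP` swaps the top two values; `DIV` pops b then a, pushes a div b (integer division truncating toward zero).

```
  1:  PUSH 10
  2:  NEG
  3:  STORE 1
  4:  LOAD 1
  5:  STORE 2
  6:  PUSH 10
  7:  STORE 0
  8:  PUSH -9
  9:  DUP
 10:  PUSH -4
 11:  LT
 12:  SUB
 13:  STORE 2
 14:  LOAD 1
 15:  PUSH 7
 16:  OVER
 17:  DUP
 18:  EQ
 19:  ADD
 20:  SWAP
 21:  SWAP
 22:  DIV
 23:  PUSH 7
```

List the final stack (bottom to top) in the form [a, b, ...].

[-1, 7]

PUSH 10  [10]
NEG      [-10]
STORE 1  []
LOAD 1   [-10]
STORE 2  []
PUSH 10  [10]
STORE 0  []
PUSH -9  [-9]
DUP      [-9, -9]
PUSH -4  [-9, -9, -4]
LT       [-9, 1]
SUB      [-10]
STORE 2  []
LOAD 1   [-10]
PUSH 7   [-10, 7]
OVER     [-10, 7, -10]
DUP      [-10, 7, -10, -10]
EQ       [-10, 7, 1]
ADD      [-10, 8]
SWAP     [8, -10]
SWAP     [-10, 8]
DIV      [-1]
PUSH 7   [-1, 7]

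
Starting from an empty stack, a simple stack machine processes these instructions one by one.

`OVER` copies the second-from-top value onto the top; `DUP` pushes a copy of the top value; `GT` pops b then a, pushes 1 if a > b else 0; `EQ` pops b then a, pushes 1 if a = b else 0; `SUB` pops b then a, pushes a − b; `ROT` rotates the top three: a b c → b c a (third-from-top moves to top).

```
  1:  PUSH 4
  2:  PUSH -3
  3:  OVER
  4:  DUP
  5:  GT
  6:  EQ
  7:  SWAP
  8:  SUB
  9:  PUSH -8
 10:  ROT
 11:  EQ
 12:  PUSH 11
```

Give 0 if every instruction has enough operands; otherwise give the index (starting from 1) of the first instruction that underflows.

PUSH 4  : 4
PUSH -3 : 4 -3
OVER    : 4 -3 4
DUP     : 4 -3 4 4
GT      : 4 -3 0
EQ      : 4 0
SWAP    : 0 4
SUB     : -4
PUSH -8 : -4 -8
ROT  — needs 3 operands, stack has 2 → underflow

10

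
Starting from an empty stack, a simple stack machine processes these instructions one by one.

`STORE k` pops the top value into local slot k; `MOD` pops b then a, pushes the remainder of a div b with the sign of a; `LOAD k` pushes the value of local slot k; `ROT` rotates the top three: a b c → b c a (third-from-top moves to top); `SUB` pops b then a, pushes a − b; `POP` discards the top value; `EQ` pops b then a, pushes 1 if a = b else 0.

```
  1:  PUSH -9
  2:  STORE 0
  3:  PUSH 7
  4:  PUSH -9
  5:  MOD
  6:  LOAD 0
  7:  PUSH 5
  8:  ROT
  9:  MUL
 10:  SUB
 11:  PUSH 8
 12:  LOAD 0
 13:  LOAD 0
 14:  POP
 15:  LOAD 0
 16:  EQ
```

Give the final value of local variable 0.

-9

PUSH -9 : [-9]
STORE 0 : []
PUSH 7  : [7]
PUSH -9 : [7, -9]
MOD     : [7]
LOAD 0  : [7, -9]
PUSH 5  : [7, -9, 5]
ROT     : [-9, 5, 7]
MUL     : [-9, 35]
SUB     : [-44]
PUSH 8  : [-44, 8]
LOAD 0  : [-44, 8, -9]
LOAD 0  : [-44, 8, -9, -9]
POP     : [-44, 8, -9]
LOAD 0  : [-44, 8, -9, -9]
EQ      : [-44, 8, 1]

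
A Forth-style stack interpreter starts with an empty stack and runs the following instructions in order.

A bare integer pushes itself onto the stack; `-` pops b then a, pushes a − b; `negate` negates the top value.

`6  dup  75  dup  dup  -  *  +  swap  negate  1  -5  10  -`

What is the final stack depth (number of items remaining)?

4

6       6
dup     6 6
75      6 6 75
dup     6 6 75 75
dup     6 6 75 75 75
-       6 6 75 0
*       6 6 0
+       6 6
swap    6 6
negate  6 -6
1       6 -6 1
-5      6 -6 1 -5
10      6 -6 1 -5 10
-       6 -6 1 -15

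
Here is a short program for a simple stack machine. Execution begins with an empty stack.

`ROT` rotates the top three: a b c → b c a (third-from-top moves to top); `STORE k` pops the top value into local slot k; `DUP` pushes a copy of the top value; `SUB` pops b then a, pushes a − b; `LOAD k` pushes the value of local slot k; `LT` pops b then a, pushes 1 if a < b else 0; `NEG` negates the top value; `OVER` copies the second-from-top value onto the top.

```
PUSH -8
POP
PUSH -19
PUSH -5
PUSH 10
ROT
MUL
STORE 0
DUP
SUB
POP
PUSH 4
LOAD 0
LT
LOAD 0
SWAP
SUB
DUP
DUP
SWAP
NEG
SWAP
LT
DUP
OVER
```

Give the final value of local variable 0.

PUSH -8  → -8
POP      → (empty)
PUSH -19 → -19
PUSH -5  → -19 -5
PUSH 10  → -19 -5 10
ROT      → -5 10 -19
MUL      → -5 -190
STORE 0  → -5
DUP      → -5 -5
SUB      → 0
POP      → (empty)
PUSH 4   → 4
LOAD 0   → 4 -190
LT       → 0
LOAD 0   → 0 -190
SWAP     → -190 0
SUB      → -190
DUP      → -190 -190
DUP      → -190 -190 -190
SWAP     → -190 -190 -190
NEG      → -190 -190 190
SWAP     → -190 190 -190
LT       → -190 0
DUP      → -190 0 0
OVER     → -190 0 0 0

-190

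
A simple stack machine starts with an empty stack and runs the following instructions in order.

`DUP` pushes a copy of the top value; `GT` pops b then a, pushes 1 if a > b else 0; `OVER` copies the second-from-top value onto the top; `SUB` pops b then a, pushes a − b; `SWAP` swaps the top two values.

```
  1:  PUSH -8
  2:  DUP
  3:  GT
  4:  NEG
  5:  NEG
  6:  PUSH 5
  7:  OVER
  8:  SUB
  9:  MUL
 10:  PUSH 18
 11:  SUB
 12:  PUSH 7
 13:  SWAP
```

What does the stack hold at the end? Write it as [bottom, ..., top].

PUSH -8 → -8
DUP     → -8 -8
GT      → 0
NEG     → 0
NEG     → 0
PUSH 5  → 0 5
OVER    → 0 5 0
SUB     → 0 5
MUL     → 0
PUSH 18 → 0 18
SUB     → -18
PUSH 7  → -18 7
SWAP    → 7 -18

[7, -18]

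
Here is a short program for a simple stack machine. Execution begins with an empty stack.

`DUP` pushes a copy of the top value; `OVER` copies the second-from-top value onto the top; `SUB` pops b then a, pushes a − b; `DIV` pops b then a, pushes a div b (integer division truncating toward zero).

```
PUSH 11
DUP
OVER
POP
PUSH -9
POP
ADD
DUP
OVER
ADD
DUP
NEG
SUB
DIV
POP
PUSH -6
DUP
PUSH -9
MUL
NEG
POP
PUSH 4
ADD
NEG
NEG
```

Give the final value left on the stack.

-2

PUSH 11 -> [11]
DUP     -> [11, 11]
OVER    -> [11, 11, 11]
POP     -> [11, 11]
PUSH -9 -> [11, 11, -9]
POP     -> [11, 11]
ADD     -> [22]
DUP     -> [22, 22]
OVER    -> [22, 22, 22]
ADD     -> [22, 44]
DUP     -> [22, 44, 44]
NEG     -> [22, 44, -44]
SUB     -> [22, 88]
DIV     -> [0]
POP     -> []
PUSH -6 -> [-6]
DUP     -> [-6, -6]
PUSH -9 -> [-6, -6, -9]
MUL     -> [-6, 54]
NEG     -> [-6, -54]
POP     -> [-6]
PUSH 4  -> [-6, 4]
ADD     -> [-2]
NEG     -> [2]
NEG     -> [-2]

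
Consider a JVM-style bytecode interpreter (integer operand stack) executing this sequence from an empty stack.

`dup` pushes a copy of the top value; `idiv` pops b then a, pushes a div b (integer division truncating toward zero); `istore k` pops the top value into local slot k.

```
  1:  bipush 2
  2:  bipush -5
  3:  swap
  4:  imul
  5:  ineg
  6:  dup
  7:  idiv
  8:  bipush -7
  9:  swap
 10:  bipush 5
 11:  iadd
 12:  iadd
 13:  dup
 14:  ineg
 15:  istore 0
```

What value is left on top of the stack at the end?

-1

bipush 2   2
bipush -5  2 -5
swap       -5 2
imul       -10
ineg       10
dup        10 10
idiv       1
bipush -7  1 -7
swap       -7 1
bipush 5   -7 1 5
iadd       -7 6
iadd       -1
dup        -1 -1
ineg       -1 1
istore 0   -1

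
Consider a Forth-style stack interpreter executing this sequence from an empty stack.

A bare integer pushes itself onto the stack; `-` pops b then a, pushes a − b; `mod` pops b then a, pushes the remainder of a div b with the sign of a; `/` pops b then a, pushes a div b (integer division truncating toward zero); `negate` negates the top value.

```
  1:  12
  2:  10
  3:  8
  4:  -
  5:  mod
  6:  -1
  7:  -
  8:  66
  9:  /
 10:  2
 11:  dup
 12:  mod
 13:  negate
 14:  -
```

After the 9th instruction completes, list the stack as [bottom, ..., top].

12  : [12]
10  : [12, 10]
8   : [12, 10, 8]
-   : [12, 2]
mod : [0]
-1  : [0, -1]
-   : [1]
66  : [1, 66]
/   : [0]

[0]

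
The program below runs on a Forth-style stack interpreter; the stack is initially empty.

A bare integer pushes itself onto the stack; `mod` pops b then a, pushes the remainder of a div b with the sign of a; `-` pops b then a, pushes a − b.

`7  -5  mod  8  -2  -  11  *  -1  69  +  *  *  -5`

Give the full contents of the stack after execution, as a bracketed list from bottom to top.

[14960, -5]

7   -> [7]
-5  -> [7, -5]
mod -> [2]
8   -> [2, 8]
-2  -> [2, 8, -2]
-   -> [2, 10]
11  -> [2, 10, 11]
*   -> [2, 110]
-1  -> [2, 110, -1]
69  -> [2, 110, -1, 69]
+   -> [2, 110, 68]
*   -> [2, 7480]
*   -> [14960]
-5  -> [14960, -5]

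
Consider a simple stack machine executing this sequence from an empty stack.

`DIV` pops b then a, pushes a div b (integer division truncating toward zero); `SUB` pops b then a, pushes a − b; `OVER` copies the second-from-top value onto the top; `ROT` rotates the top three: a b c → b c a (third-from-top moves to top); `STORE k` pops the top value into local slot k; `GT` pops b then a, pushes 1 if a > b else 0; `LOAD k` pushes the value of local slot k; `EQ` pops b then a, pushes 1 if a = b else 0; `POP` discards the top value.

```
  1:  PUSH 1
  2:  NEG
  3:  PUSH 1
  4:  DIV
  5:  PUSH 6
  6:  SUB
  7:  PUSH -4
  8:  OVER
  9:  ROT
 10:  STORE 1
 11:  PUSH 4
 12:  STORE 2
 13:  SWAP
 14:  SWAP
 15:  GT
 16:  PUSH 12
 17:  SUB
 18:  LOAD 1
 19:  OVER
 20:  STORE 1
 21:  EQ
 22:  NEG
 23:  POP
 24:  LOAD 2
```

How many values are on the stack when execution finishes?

PUSH 1   1
NEG      -1
PUSH 1   -1 1
DIV      -1
PUSH 6   -1 6
SUB      -7
PUSH -4  -7 -4
OVER     -7 -4 -7
ROT      -4 -7 -7
STORE 1  -4 -7
PUSH 4   -4 -7 4
STORE 2  -4 -7
SWAP     -7 -4
SWAP     -4 -7
GT       1
PUSH 12  1 12
SUB      -11
LOAD 1   -11 -7
OVER     -11 -7 -11
STORE 1  -11 -7
EQ       0
NEG      0
POP      (empty)
LOAD 2   4

1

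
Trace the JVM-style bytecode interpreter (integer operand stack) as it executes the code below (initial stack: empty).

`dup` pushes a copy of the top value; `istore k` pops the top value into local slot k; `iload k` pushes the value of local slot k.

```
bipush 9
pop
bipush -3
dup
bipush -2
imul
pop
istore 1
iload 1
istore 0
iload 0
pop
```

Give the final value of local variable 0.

bipush 9   [9]
pop        []
bipush -3  [-3]
dup        [-3, -3]
bipush -2  [-3, -3, -2]
imul       [-3, 6]
pop        [-3]
istore 1   []
iload 1    [-3]
istore 0   []
iload 0    [-3]
pop        []

-3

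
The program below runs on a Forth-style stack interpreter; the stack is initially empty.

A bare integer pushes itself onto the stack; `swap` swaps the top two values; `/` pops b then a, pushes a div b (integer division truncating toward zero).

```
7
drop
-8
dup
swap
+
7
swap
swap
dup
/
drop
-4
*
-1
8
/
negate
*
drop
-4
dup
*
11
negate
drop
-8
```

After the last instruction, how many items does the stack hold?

7      -> [7]
drop   -> []
-8     -> [-8]
dup    -> [-8, -8]
swap   -> [-8, -8]
+      -> [-16]
7      -> [-16, 7]
swap   -> [7, -16]
swap   -> [-16, 7]
dup    -> [-16, 7, 7]
/      -> [-16, 1]
drop   -> [-16]
-4     -> [-16, -4]
*      -> [64]
-1     -> [64, -1]
8      -> [64, -1, 8]
/      -> [64, 0]
negate -> [64, 0]
*      -> [0]
drop   -> []
-4     -> [-4]
dup    -> [-4, -4]
*      -> [16]
11     -> [16, 11]
negate -> [16, -11]
drop   -> [16]
-8     -> [16, -8]

2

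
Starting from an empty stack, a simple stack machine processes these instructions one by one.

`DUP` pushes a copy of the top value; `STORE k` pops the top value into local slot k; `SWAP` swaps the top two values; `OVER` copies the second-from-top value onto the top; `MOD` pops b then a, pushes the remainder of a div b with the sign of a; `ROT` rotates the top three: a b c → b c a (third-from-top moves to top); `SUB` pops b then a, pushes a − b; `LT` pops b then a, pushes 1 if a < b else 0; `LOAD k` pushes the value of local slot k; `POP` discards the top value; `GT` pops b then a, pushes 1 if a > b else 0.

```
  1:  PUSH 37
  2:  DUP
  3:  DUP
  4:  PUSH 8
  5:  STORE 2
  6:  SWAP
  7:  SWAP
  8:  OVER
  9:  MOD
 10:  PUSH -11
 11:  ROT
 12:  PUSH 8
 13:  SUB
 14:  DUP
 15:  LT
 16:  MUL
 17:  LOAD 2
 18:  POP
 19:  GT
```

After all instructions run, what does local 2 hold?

8

PUSH 37   37
DUP       37 37
DUP       37 37 37
PUSH 8    37 37 37 8
STORE 2   37 37 37
SWAP      37 37 37
SWAP      37 37 37
OVER      37 37 37 37
MOD       37 37 0
PUSH -11  37 37 0 -11
ROT       37 0 -11 37
PUSH 8    37 0 -11 37 8
SUB       37 0 -11 29
DUP       37 0 -11 29 29
LT        37 0 -11 0
MUL       37 0 0
LOAD 2    37 0 0 8
POP       37 0 0
GT        37 0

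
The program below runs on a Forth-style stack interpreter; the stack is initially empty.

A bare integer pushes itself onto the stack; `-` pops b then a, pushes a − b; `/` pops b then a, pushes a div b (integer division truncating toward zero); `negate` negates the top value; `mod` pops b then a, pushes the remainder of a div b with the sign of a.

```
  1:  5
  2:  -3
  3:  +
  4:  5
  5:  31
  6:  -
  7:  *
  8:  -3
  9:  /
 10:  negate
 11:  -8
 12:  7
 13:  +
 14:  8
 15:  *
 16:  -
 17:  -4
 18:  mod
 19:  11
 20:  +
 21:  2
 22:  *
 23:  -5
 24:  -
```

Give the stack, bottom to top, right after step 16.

[-9]

5      → [5]
-3     → [5, -3]
+      → [2]
5      → [2, 5]
31     → [2, 5, 31]
-      → [2, -26]
*      → [-52]
-3     → [-52, -3]
/      → [17]
negate → [-17]
-8     → [-17, -8]
7      → [-17, -8, 7]
+      → [-17, -1]
8      → [-17, -1, 8]
*      → [-17, -8]
-      → [-9]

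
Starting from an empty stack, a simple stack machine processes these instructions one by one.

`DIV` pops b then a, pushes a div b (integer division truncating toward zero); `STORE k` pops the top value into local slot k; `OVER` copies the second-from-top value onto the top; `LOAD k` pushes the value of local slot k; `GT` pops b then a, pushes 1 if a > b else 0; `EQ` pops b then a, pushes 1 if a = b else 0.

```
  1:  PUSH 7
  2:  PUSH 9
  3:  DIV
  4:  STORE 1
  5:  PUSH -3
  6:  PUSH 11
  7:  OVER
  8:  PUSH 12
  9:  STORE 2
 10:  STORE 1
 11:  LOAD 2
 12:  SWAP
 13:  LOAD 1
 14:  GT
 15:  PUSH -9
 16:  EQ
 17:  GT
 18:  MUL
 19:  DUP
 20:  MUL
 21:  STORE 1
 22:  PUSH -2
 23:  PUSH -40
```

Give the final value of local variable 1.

9

PUSH 7    [7]
PUSH 9    [7, 9]
DIV       [0]
STORE 1   []
PUSH -3   [-3]
PUSH 11   [-3, 11]
OVER      [-3, 11, -3]
PUSH 12   [-3, 11, -3, 12]
STORE 2   [-3, 11, -3]
STORE 1   [-3, 11]
LOAD 2    [-3, 11, 12]
SWAP      [-3, 12, 11]
LOAD 1    [-3, 12, 11, -3]
GT        [-3, 12, 1]
PUSH -9   [-3, 12, 1, -9]
EQ        [-3, 12, 0]
GT        [-3, 1]
MUL       [-3]
DUP       [-3, -3]
MUL       [9]
STORE 1   []
PUSH -2   [-2]
PUSH -40  [-2, -40]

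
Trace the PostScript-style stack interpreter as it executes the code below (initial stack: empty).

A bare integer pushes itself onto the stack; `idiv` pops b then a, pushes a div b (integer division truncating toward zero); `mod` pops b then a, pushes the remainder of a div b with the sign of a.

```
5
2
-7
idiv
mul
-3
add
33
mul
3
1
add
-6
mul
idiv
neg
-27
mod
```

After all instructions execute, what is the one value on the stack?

5    : 5
2    : 5 2
-7   : 5 2 -7
idiv : 5 0
mul  : 0
-3   : 0 -3
add  : -3
33   : -3 33
mul  : -99
3    : -99 3
1    : -99 3 1
add  : -99 4
-6   : -99 4 -6
mul  : -99 -24
idiv : 4
neg  : -4
-27  : -4 -27
mod  : -4

-4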